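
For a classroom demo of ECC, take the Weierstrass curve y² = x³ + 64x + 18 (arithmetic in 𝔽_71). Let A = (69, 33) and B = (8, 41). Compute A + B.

(69, 33) + (8, 41). λ = (41 - 33)/(8 - 69) ≡ 8/10 mod 71. 10⁻¹ ≡ 64 (mod 71), so λ ≡ 15.
  x = λ² - 69 - 8 = 225 - 77 ≡ 6; y = λ·(69 - 6) - 33 ≡ 60. → (6, 60)

(6, 60)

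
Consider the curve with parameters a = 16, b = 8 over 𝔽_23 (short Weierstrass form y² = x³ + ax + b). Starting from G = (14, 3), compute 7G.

Double-and-add on 7 = (111)₂. Start with G = (14, 3) for the leading 1-bit.
double: tangent at (14, 3): λ = (3·14² + 16)/(2·3) ≡ 6/6. 6⁻¹ ≡ 4 (mod 23), so λ ≡ 6·4 ≡ 1.
  x = λ² - 14 - 14 = 1 - 28 ≡ 19; y = λ·(14 - 19) - 3 ≡ 15. → (19, 15)
add G: (19, 15) + (14, 3). λ = (3 - 15)/(14 - 19) ≡ 11/18 mod 23. 18⁻¹ ≡ 9 (mod 23) since 18·9 = 162 ≡ 1, so λ ≡ 7.
  x = λ² - 19 - 14 = 49 - 33 ≡ 16; y = λ·(19 - 16) - 15 ≡ 6. → (16, 6)
double: tangent at (16, 6): λ = (3·16² + 16)/(2·6) ≡ 2/12. 12⁻¹ ≡ 2 (mod 23) since 12·2 = 24 ≡ 1, so λ ≡ 2·2 ≡ 4.
  x = λ² - 16 - 16 = 16 - 32 ≡ 7; y = λ·(16 - 7) - 6 ≡ 7. → (7, 7)
add G: (7, 7) + (14, 3). λ = (3 - 7)/(14 - 7) ≡ 19/7 mod 23. 7⁻¹ ≡ 10 (mod 23), so λ ≡ 6.
  x = λ² - 7 - 14 = 36 - 21 ≡ 15; y = λ·(7 - 15) - 7 ≡ 14. → (15, 14)

(15, 14)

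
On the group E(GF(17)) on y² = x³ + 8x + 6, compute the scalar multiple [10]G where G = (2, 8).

Repeated addition: build up to 10G.
2G: tangent at (2, 8): λ = (3·2² + 8)/(2·8) ≡ 3/16. 16⁻¹ ≡ 16 (mod 17) since 16·16 = 256 ≡ 1, so λ ≡ 3·16 ≡ 14.
  x = λ² - 2 - 2 = 196 - 4 ≡ 5; y = λ·(2 - 5) - 8 ≡ 1. → (5, 1)
3G: (5, 1) + (2, 8). λ = (8 - 1)/(2 - 5) ≡ 7/14 mod 17. 14⁻¹ ≡ 11 (mod 17) since 14·11 = 154 ≡ 1, so λ ≡ 9.
  x = λ² - 5 - 2 = 81 - 7 ≡ 6; y = λ·(5 - 6) - 1 ≡ 7. → (6, 7)
4G: (6, 7) + (2, 8). λ = (8 - 7)/(2 - 6) ≡ 1/13 mod 17. 13⁻¹ ≡ 4 (mod 17), so λ ≡ 4.
  x = λ² - 6 - 2 = 16 - 8 ≡ 8; y = λ·(6 - 8) - 7 ≡ 2. → (8, 2)
5G: (8, 2) + (2, 8). λ = (8 - 2)/(2 - 8) ≡ 6/11 mod 17. 11⁻¹ ≡ 14 (mod 17), so λ ≡ 16.
  x = λ² - 8 - 2 = 256 - 10 ≡ 8; y = λ·(8 - 8) - 2 ≡ 15. → (8, 15)
6G: (8, 15) + (2, 8). λ = (8 - 15)/(2 - 8) ≡ 10/11 mod 17. 11⁻¹ ≡ 14 (mod 17) since 11·14 = 154 ≡ 1, so λ ≡ 4.
  x = λ² - 8 - 2 = 16 - 10 ≡ 6; y = λ·(8 - 6) - 15 ≡ 10. → (6, 10)
7G: (6, 10) + (2, 8). λ = (8 - 10)/(2 - 6) ≡ 15/13 mod 17. 13⁻¹ ≡ 4 (mod 17), so λ ≡ 9.
  x = λ² - 6 - 2 = 81 - 8 ≡ 5; y = λ·(6 - 5) - 10 ≡ 16. → (5, 16)
8G: (5, 16) + (2, 8). λ = (8 - 16)/(2 - 5) ≡ 9/14 mod 17. 14⁻¹ ≡ 11 (mod 17), so λ ≡ 14.
  x = λ² - 5 - 2 = 196 - 7 ≡ 2; y = λ·(5 - 2) - 16 ≡ 9. → (2, 9)
9G: (2, 9) + (2, 8): same x and y₁ ≡ -y₂, so the sum is the point at infinity.
10G: the point at infinity + (2, 8) = (2, 8) (identity).

(2, 8)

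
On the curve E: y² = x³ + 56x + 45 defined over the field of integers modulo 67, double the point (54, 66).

(24, 65)

tangent at (54, 66): λ = (3·54² + 56)/(2·66) ≡ 27/65. 65⁻¹ ≡ 33 (mod 67), so λ ≡ 27·33 ≡ 20.
  x = λ² - 54 - 54 = 400 - 108 ≡ 24; y = λ·(54 - 24) - 66 ≡ 65. → (24, 65)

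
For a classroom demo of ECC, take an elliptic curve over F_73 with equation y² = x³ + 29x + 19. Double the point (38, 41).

tangent at (38, 41): λ = (3·38² + 29)/(2·41) ≡ 54/9. 9⁻¹ ≡ 65 (mod 73), so λ ≡ 54·65 ≡ 6.
  x = λ² - 38 - 38 = 36 - 76 ≡ 33; y = λ·(38 - 33) - 41 ≡ 62. → (33, 62)

(33, 62)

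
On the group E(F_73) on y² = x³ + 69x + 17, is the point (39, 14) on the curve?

y² = 14² ≡ 50; x³ + 69x + 17 = 62027 ≡ 50 (mod 73). 50 = 50.

yes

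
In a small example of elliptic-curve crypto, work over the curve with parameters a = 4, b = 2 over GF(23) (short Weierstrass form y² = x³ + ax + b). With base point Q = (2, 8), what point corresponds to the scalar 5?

(3, 15)

Repeated addition: build up to 5Q.
2Q: tangent at (2, 8): λ = (3·2² + 4)/(2·8) ≡ 16/16. 16⁻¹ ≡ 13 (mod 23), so λ ≡ 16·13 ≡ 1.
  x = λ² - 2 - 2 = 1 - 4 ≡ 20; y = λ·(2 - 20) - 8 ≡ 20. → (20, 20)
3Q: (20, 20) + (2, 8). λ = (8 - 20)/(2 - 20) ≡ 11/5 mod 23. 5⁻¹ ≡ 14 (mod 23) since 5·14 = 70 ≡ 1, so λ ≡ 16.
  x = λ² - 20 - 2 = 256 - 22 ≡ 4; y = λ·(20 - 4) - 20 ≡ 6. → (4, 6)
4Q: (4, 6) + (2, 8). λ = (8 - 6)/(2 - 4) ≡ 2/21 mod 23. 21⁻¹ ≡ 11 (mod 23), so λ ≡ 22.
  x = λ² - 4 - 2 = 484 - 6 ≡ 18; y = λ·(4 - 18) - 6 ≡ 8. → (18, 8)
5Q: (18, 8) + (2, 8). λ = (8 - 8)/(2 - 18) ≡ 0/7 mod 23. 7⁻¹ ≡ 10 (mod 23), so λ ≡ 0.
  x = λ² - 18 - 2 = 0 - 20 ≡ 3; y = λ·(18 - 3) - 8 ≡ 15. → (3, 15)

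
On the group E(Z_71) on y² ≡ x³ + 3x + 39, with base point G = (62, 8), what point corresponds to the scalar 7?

Double-and-add on 7 = (111)₂. Start with G = (62, 8) for the leading 1-bit.
double: tangent at (62, 8): λ = (3·62² + 3)/(2·8) ≡ 33/16. 16⁻¹ ≡ 40 (mod 71) since 16·40 = 640 ≡ 1, so λ ≡ 33·40 ≡ 42.
  x = λ² - 62 - 62 = 1764 - 124 ≡ 7; y = λ·(62 - 7) - 8 ≡ 30. → (7, 30)
add G: (7, 30) + (62, 8). λ = (8 - 30)/(62 - 7) ≡ 49/55 mod 71. 55⁻¹ ≡ 31 (mod 71) since 55·31 = 1705 ≡ 1, so λ ≡ 28.
  x = λ² - 7 - 62 = 784 - 69 ≡ 5; y = λ·(7 - 5) - 30 ≡ 26. → (5, 26)
double: tangent at (5, 26): λ = (3·5² + 3)/(2·26) ≡ 7/52. 52⁻¹ ≡ 56 (mod 71) since 52·56 = 2912 ≡ 1, so λ ≡ 7·56 ≡ 37.
  x = λ² - 5 - 5 = 1369 - 10 ≡ 10; y = λ·(5 - 10) - 26 ≡ 2. → (10, 2)
add G: (10, 2) + (62, 8). λ = (8 - 2)/(62 - 10) ≡ 6/52 mod 71. 52⁻¹ ≡ 56 (mod 71) since 52·56 = 2912 ≡ 1, so λ ≡ 52.
  x = λ² - 10 - 62 = 2704 - 72 ≡ 5; y = λ·(10 - 5) - 2 ≡ 45. → (5, 45)

(5, 45)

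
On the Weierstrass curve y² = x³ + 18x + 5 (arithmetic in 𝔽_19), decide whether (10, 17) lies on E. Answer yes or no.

no

y² = 17² ≡ 4; x³ + 18x + 5 = 1185 ≡ 7 (mod 19). 4 ≠ 7.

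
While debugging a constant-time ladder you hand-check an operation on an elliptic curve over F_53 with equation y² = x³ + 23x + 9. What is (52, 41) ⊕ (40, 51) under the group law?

(52, 41) + (40, 51). λ = (51 - 41)/(40 - 52) ≡ 10/41 mod 53. 41⁻¹ ≡ 22 (mod 53) since 41·22 = 902 ≡ 1, so λ ≡ 8.
  x = λ² - 52 - 40 = 64 - 92 ≡ 25; y = λ·(52 - 25) - 41 ≡ 16. → (25, 16)

(25, 16)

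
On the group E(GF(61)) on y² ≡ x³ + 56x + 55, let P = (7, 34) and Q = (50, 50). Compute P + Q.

(7, 34) + (50, 50). λ = (50 - 34)/(50 - 7) ≡ 16/43 mod 61. 43⁻¹ ≡ 44 (mod 61) since 43·44 = 1892 ≡ 1, so λ ≡ 33.
  x = λ² - 7 - 50 = 1089 - 57 ≡ 56; y = λ·(7 - 56) - 34 ≡ 57. → (56, 57)

(56, 57)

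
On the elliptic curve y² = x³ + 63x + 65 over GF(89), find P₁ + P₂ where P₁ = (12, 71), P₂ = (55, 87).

(12, 71) + (55, 87). λ = (87 - 71)/(55 - 12) ≡ 16/43 mod 89. 43⁻¹ ≡ 29 (mod 89), so λ ≡ 19.
  x = λ² - 12 - 55 = 361 - 67 ≡ 27; y = λ·(12 - 27) - 71 ≡ 0. → (27, 0)

(27, 0)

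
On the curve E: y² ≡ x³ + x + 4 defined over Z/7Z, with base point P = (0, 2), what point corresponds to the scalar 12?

Double-and-add on 12 = (1100)₂. Start with P = (0, 2) for the leading 1-bit.
double: tangent at (0, 2): λ = (3·0² + 1)/(2·2) ≡ 1/4. 4⁻¹ ≡ 2 (mod 7), so λ ≡ 1·2 ≡ 2.
  x = λ² - 0 - 0 = 4 - 0 ≡ 4; y = λ·(0 - 4) - 2 ≡ 4. → (4, 4)
add P: (4, 4) + (0, 2). λ = (2 - 4)/(0 - 4) ≡ 5/3 mod 7. 3⁻¹ ≡ 5 (mod 7) since 3·5 = 15 ≡ 1, so λ ≡ 4.
  x = λ² - 4 - 0 = 16 - 4 ≡ 5; y = λ·(4 - 5) - 4 ≡ 6. → (5, 6)
double: tangent at (5, 6): λ = (3·5² + 1)/(2·6) ≡ 6/5. 5⁻¹ ≡ 3 (mod 7), so λ ≡ 6·3 ≡ 4.
  x = λ² - 5 - 5 = 16 - 10 ≡ 6; y = λ·(5 - 6) - 6 ≡ 4. → (6, 4)
double: tangent at (6, 4): λ = (3·6² + 1)/(2·4) ≡ 4/1. 1⁻¹ ≡ 1 (mod 7), so λ ≡ 4·1 ≡ 4.
  x = λ² - 6 - 6 = 16 - 12 ≡ 4; y = λ·(6 - 4) - 4 ≡ 4. → (4, 4)

(4, 4)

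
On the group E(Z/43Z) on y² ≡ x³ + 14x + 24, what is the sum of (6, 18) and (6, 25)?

O

The two points share x = 6 and their y-coordinates satisfy 18 + 25 ≡ 0 (mod 43), so they are inverses. Their sum is the point at infinity.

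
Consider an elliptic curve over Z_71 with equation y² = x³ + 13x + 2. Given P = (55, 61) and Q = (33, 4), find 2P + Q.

First 2P:
Repeated addition: build up to 2P.
2P: tangent at (55, 61): λ = (3·55² + 13)/(2·61) ≡ 0/51. 51⁻¹ ≡ 39 (mod 71) since 51·39 = 1989 ≡ 1, so λ ≡ 0·39 ≡ 0.
  x = λ² - 55 - 55 = 0 - 110 ≡ 32; y = λ·(55 - 32) - 61 ≡ 10. → (32, 10)
2P = (32, 10).
Finally 2P + Q:
(32, 10) + (33, 4). λ = (4 - 10)/(33 - 32) ≡ 65/1 mod 71. 1⁻¹ ≡ 1 (mod 71) since 1·1 = 1 ≡ 1, so λ ≡ 65.
  x = λ² - 32 - 33 = 4225 - 65 ≡ 42; y = λ·(32 - 42) - 10 ≡ 50. → (42, 50)

(42, 50)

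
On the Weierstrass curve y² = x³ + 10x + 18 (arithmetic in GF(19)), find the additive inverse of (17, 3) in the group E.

(17, 16)

-(17, 3) = (17, -3 mod 19) = (17, 16).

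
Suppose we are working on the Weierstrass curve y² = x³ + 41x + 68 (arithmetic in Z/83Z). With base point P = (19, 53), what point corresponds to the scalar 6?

(37, 60)

Repeated addition: build up to 6P.
2P: tangent at (19, 53): λ = (3·19² + 41)/(2·53) ≡ 45/23. 23⁻¹ ≡ 65 (mod 83), so λ ≡ 45·65 ≡ 20.
  x = λ² - 19 - 19 = 400 - 38 ≡ 30; y = λ·(19 - 30) - 53 ≡ 59. → (30, 59)
3P: (30, 59) + (19, 53). λ = (53 - 59)/(19 - 30) ≡ 77/72 mod 83. 72⁻¹ ≡ 15 (mod 83), so λ ≡ 76.
  x = λ² - 30 - 19 = 5776 - 49 ≡ 0; y = λ·(30 - 0) - 59 ≡ 63. → (0, 63)
4P: (0, 63) + (19, 53). λ = (53 - 63)/(19 - 0) ≡ 73/19 mod 83. 19⁻¹ ≡ 35 (mod 83), so λ ≡ 65.
  x = λ² - 0 - 19 = 4225 - 19 ≡ 56; y = λ·(0 - 56) - 63 ≡ 32. → (56, 32)
5P: (56, 32) + (19, 53). λ = (53 - 32)/(19 - 56) ≡ 21/46 mod 83. 46⁻¹ ≡ 74 (mod 83), so λ ≡ 60.
  x = λ² - 56 - 19 = 3600 - 75 ≡ 39; y = λ·(56 - 39) - 32 ≡ 75. → (39, 75)
6P: (39, 75) + (19, 53). λ = (53 - 75)/(19 - 39) ≡ 61/63 mod 83. 63⁻¹ ≡ 29 (mod 83), so λ ≡ 26.
  x = λ² - 39 - 19 = 676 - 58 ≡ 37; y = λ·(39 - 37) - 75 ≡ 60. → (37, 60)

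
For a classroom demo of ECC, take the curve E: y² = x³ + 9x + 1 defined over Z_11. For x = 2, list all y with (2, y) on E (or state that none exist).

x³ + 9x + 1 = 27 ≡ 5 (mod 11).
Square roots of 5 mod 11: 4 and 7 (since 4² = 16 ≡ 5).

4, 7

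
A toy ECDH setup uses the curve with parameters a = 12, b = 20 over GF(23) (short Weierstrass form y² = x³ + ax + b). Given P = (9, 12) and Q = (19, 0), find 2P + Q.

(13, 21)

First 2P:
Repeated addition: build up to 2P.
2P: tangent at (9, 12): λ = (3·9² + 12)/(2·12) ≡ 2/1. 1⁻¹ ≡ 1 (mod 23), so λ ≡ 2·1 ≡ 2.
  x = λ² - 9 - 9 = 4 - 18 ≡ 9; y = λ·(9 - 9) - 12 ≡ 11. → (9, 11)
2P = (9, 11).
Finally 2P + Q:
(9, 11) + (19, 0). λ = (0 - 11)/(19 - 9) ≡ 12/10 mod 23. 10⁻¹ ≡ 7 (mod 23), so λ ≡ 15.
  x = λ² - 9 - 19 = 225 - 28 ≡ 13; y = λ·(9 - 13) - 11 ≡ 21. → (13, 21)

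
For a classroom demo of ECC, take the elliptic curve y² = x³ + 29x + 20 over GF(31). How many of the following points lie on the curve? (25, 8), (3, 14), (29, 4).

3

(25, 8): 8² ≡ 2, rhs ≡ 2 → on.
(3, 14): 14² ≡ 10, rhs ≡ 10 → on.
(29, 4): 4² ≡ 16, rhs ≡ 16 → on.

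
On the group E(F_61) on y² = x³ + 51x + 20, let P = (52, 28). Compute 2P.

tangent at (52, 28): λ = (3·52² + 51)/(2·28) ≡ 50/56. 56⁻¹ ≡ 12 (mod 61), so λ ≡ 50·12 ≡ 51.
  x = λ² - 52 - 52 = 2601 - 104 ≡ 57; y = λ·(52 - 57) - 28 ≡ 22. → (57, 22)

(57, 22)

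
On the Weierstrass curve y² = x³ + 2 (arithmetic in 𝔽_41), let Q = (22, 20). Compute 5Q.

(24, 3)

Double-and-add on 5 = (101)₂. Start with Q = (22, 20) for the leading 1-bit.
double: tangent at (22, 20): λ = (3·22² + 0)/(2·20) ≡ 17/40. 40⁻¹ ≡ 40 (mod 41), so λ ≡ 17·40 ≡ 24.
  x = λ² - 22 - 22 = 576 - 44 ≡ 40; y = λ·(22 - 40) - 20 ≡ 40. → (40, 40)
double: tangent at (40, 40): λ = (3·40² + 0)/(2·40) ≡ 3/39. 39⁻¹ ≡ 20 (mod 41) since 39·20 = 780 ≡ 1, so λ ≡ 3·20 ≡ 19.
  x = λ² - 40 - 40 = 361 - 80 ≡ 35; y = λ·(40 - 35) - 40 ≡ 14. → (35, 14)
add Q: (35, 14) + (22, 20). λ = (20 - 14)/(22 - 35) ≡ 6/28 mod 41. 28⁻¹ ≡ 22 (mod 41), so λ ≡ 9.
  x = λ² - 35 - 22 = 81 - 57 ≡ 24; y = λ·(35 - 24) - 14 ≡ 3. → (24, 3)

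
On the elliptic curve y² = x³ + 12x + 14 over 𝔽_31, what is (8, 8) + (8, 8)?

(9, 18)

tangent at (8, 8): λ = (3·8² + 12)/(2·8) ≡ 18/16. 16⁻¹ ≡ 2 (mod 31), so λ ≡ 18·2 ≡ 5.
  x = λ² - 8 - 8 = 25 - 16 ≡ 9; y = λ·(8 - 9) - 8 ≡ 18. → (9, 18)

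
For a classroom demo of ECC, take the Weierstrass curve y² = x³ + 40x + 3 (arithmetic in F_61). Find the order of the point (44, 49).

11

2P: tangent at (44, 49): λ = (3·44² + 40)/(2·49) ≡ 53/37. 37⁻¹ ≡ 33 (mod 61) since 37·33 = 1221 ≡ 1, so λ ≡ 53·33 ≡ 41.
  x = λ² - 44 - 44 = 1681 - 88 ≡ 7; y = λ·(44 - 7) - 49 ≡ 4. → (7, 4)
3P: (7, 4) + (44, 49). λ = (49 - 4)/(44 - 7) ≡ 45/37 mod 61. 37⁻¹ ≡ 33 (mod 61), so λ ≡ 21.
  x = λ² - 7 - 44 = 441 - 51 ≡ 24; y = λ·(7 - 24) - 4 ≡ 5. → (24, 5)
4P: (24, 5) + (44, 49). λ = (49 - 5)/(44 - 24) ≡ 44/20 mod 61. 20⁻¹ ≡ 58 (mod 61) since 20·58 = 1160 ≡ 1, so λ ≡ 51.
  x = λ² - 24 - 44 = 2601 - 68 ≡ 32; y = λ·(24 - 32) - 5 ≡ 14. → (32, 14)
5P: (32, 14) + (44, 49). λ = (49 - 14)/(44 - 32) ≡ 35/12 mod 61. 12⁻¹ ≡ 56 (mod 61), so λ ≡ 8.
  x = λ² - 32 - 44 = 64 - 76 ≡ 49; y = λ·(32 - 49) - 14 ≡ 33. → (49, 33)
6P: (49, 33) + (44, 49). λ = (49 - 33)/(44 - 49) ≡ 16/56 mod 61. 56⁻¹ ≡ 12 (mod 61), so λ ≡ 9.
  x = λ² - 49 - 44 = 81 - 93 ≡ 49; y = λ·(49 - 49) - 33 ≡ 28. → (49, 28)
7P: (49, 28) + (44, 49). λ = (49 - 28)/(44 - 49) ≡ 21/56 mod 61. 56⁻¹ ≡ 12 (mod 61) since 56·12 = 672 ≡ 1, so λ ≡ 8.
  x = λ² - 49 - 44 = 64 - 93 ≡ 32; y = λ·(49 - 32) - 28 ≡ 47. → (32, 47)
8P: (32, 47) + (44, 49). λ = (49 - 47)/(44 - 32) ≡ 2/12 mod 61. 12⁻¹ ≡ 56 (mod 61), so λ ≡ 51.
  x = λ² - 32 - 44 = 2601 - 76 ≡ 24; y = λ·(32 - 24) - 47 ≡ 56. → (24, 56)
9P: (24, 56) + (44, 49). λ = (49 - 56)/(44 - 24) ≡ 54/20 mod 61. 20⁻¹ ≡ 58 (mod 61) since 20·58 = 1160 ≡ 1, so λ ≡ 21.
  x = λ² - 24 - 44 = 441 - 68 ≡ 7; y = λ·(24 - 7) - 56 ≡ 57. → (7, 57)
10P: (7, 57) + (44, 49). λ = (49 - 57)/(44 - 7) ≡ 53/37 mod 61. 37⁻¹ ≡ 33 (mod 61), so λ ≡ 41.
  x = λ² - 7 - 44 = 1681 - 51 ≡ 44; y = λ·(7 - 44) - 57 ≡ 12. → (44, 12)
11P: (44, 12) + (44, 49): same x and y₁ ≡ -y₂, so the sum is the point at infinity.
11P = the point at infinity, so the order is 11.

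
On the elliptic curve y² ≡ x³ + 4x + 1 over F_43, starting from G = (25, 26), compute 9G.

Repeated addition: build up to 9G.
2G: tangent at (25, 26): λ = (3·25² + 4)/(2·26) ≡ 30/9. 9⁻¹ ≡ 24 (mod 43) since 9·24 = 216 ≡ 1, so λ ≡ 30·24 ≡ 32.
  x = λ² - 25 - 25 = 1024 - 50 ≡ 28; y = λ·(25 - 28) - 26 ≡ 7. → (28, 7)
3G: (28, 7) + (25, 26). λ = (26 - 7)/(25 - 28) ≡ 19/40 mod 43. 40⁻¹ ≡ 14 (mod 43), so λ ≡ 8.
  x = λ² - 28 - 25 = 64 - 53 ≡ 11; y = λ·(28 - 11) - 7 ≡ 0. → (11, 0)
4G: (11, 0) + (25, 26). λ = (26 - 0)/(25 - 11) ≡ 26/14 mod 43. 14⁻¹ ≡ 40 (mod 43), so λ ≡ 8.
  x = λ² - 11 - 25 = 64 - 36 ≡ 28; y = λ·(11 - 28) - 0 ≡ 36. → (28, 36)
5G: (28, 36) + (25, 26). λ = (26 - 36)/(25 - 28) ≡ 33/40 mod 43. 40⁻¹ ≡ 14 (mod 43) since 40·14 = 560 ≡ 1, so λ ≡ 32.
  x = λ² - 28 - 25 = 1024 - 53 ≡ 25; y = λ·(28 - 25) - 36 ≡ 17. → (25, 17)
6G: (25, 17) + (25, 26): same x and y₁ ≡ -y₂, so the sum is the point at infinity.
7G: the point at infinity + (25, 26) = (25, 26) (identity).
8G: tangent at (25, 26): λ = (3·25² + 4)/(2·26) ≡ 30/9. 9⁻¹ ≡ 24 (mod 43), so λ ≡ 30·24 ≡ 32.
  x = λ² - 25 - 25 = 1024 - 50 ≡ 28; y = λ·(25 - 28) - 26 ≡ 7. → (28, 7)
9G: (28, 7) + (25, 26). λ = (26 - 7)/(25 - 28) ≡ 19/40 mod 43. 40⁻¹ ≡ 14 (mod 43), so λ ≡ 8.
  x = λ² - 28 - 25 = 64 - 53 ≡ 11; y = λ·(28 - 11) - 7 ≡ 0. → (11, 0)

(11, 0)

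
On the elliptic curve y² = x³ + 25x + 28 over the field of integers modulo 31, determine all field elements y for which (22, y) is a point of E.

2, 29

x³ + 25x + 28 = 11226 ≡ 4 (mod 31).
Square roots of 4 mod 31: 2 and 29 (since 2² = 4 ≡ 4).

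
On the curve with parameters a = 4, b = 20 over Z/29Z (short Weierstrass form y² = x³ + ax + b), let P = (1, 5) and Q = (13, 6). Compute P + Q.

(1, 5) + (13, 6). λ = (6 - 5)/(13 - 1) ≡ 1/12 mod 29. 12⁻¹ ≡ 17 (mod 29), so λ ≡ 17.
  x = λ² - 1 - 13 = 289 - 14 ≡ 14; y = λ·(1 - 14) - 5 ≡ 6. → (14, 6)

(14, 6)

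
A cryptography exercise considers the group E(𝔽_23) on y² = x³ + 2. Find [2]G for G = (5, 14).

tangent at (5, 14): λ = (3·5² + 0)/(2·14) ≡ 6/5. 5⁻¹ ≡ 14 (mod 23), so λ ≡ 6·14 ≡ 15.
  x = λ² - 5 - 5 = 225 - 10 ≡ 8; y = λ·(5 - 8) - 14 ≡ 10. → (8, 10)

(8, 10)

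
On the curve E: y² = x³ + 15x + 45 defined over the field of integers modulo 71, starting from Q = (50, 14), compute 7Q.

(29, 44)

Repeated addition: build up to 7Q.
2Q: tangent at (50, 14): λ = (3·50² + 15)/(2·14) ≡ 60/28. 28⁻¹ ≡ 33 (mod 71), so λ ≡ 60·33 ≡ 63.
  x = λ² - 50 - 50 = 3969 - 100 ≡ 35; y = λ·(50 - 35) - 14 ≡ 8. → (35, 8)
3Q: (35, 8) + (50, 14). λ = (14 - 8)/(50 - 35) ≡ 6/15 mod 71. 15⁻¹ ≡ 19 (mod 71), so λ ≡ 43.
  x = λ² - 35 - 50 = 1849 - 85 ≡ 60; y = λ·(35 - 60) - 8 ≡ 53. → (60, 53)
4Q: (60, 53) + (50, 14). λ = (14 - 53)/(50 - 60) ≡ 32/61 mod 71. 61⁻¹ ≡ 7 (mod 71), so λ ≡ 11.
  x = λ² - 60 - 50 = 121 - 110 ≡ 11; y = λ·(60 - 11) - 53 ≡ 60. → (11, 60)
5Q: (11, 60) + (50, 14). λ = (14 - 60)/(50 - 11) ≡ 25/39 mod 71. 39⁻¹ ≡ 51 (mod 71), so λ ≡ 68.
  x = λ² - 11 - 50 = 4624 - 61 ≡ 19; y = λ·(11 - 19) - 60 ≡ 35. → (19, 35)
6Q: (19, 35) + (50, 14). λ = (14 - 35)/(50 - 19) ≡ 50/31 mod 71. 31⁻¹ ≡ 55 (mod 71), so λ ≡ 52.
  x = λ² - 19 - 50 = 2704 - 69 ≡ 8; y = λ·(19 - 8) - 35 ≡ 40. → (8, 40)
7Q: (8, 40) + (50, 14). λ = (14 - 40)/(50 - 8) ≡ 45/42 mod 71. 42⁻¹ ≡ 22 (mod 71) since 42·22 = 924 ≡ 1, so λ ≡ 67.
  x = λ² - 8 - 50 = 4489 - 58 ≡ 29; y = λ·(8 - 29) - 40 ≡ 44. → (29, 44)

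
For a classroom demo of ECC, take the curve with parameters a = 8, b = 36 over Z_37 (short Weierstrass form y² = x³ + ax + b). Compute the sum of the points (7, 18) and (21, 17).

(36, 29)

(7, 18) + (21, 17). λ = (17 - 18)/(21 - 7) ≡ 36/14 mod 37. 14⁻¹ ≡ 8 (mod 37) since 14·8 = 112 ≡ 1, so λ ≡ 29.
  x = λ² - 7 - 21 = 841 - 28 ≡ 36; y = λ·(7 - 36) - 18 ≡ 29. → (36, 29)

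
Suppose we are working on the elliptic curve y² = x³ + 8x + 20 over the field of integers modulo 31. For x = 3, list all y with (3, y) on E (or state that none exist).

3, 28

x³ + 8x + 20 = 71 ≡ 9 (mod 31).
Square roots of 9 mod 31: 3 and 28 (since 3² = 9 ≡ 9).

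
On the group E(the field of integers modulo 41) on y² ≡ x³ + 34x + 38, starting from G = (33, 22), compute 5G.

Repeated addition: build up to 5G.
2G: tangent at (33, 22): λ = (3·33² + 34)/(2·22) ≡ 21/3. 3⁻¹ ≡ 14 (mod 41), so λ ≡ 21·14 ≡ 7.
  x = λ² - 33 - 33 = 49 - 66 ≡ 24; y = λ·(33 - 24) - 22 ≡ 0. → (24, 0)
3G: (24, 0) + (33, 22). λ = (22 - 0)/(33 - 24) ≡ 22/9 mod 41. 9⁻¹ ≡ 32 (mod 41) since 9·32 = 288 ≡ 1, so λ ≡ 7.
  x = λ² - 24 - 33 = 49 - 57 ≡ 33; y = λ·(24 - 33) - 0 ≡ 19. → (33, 19)
4G: (33, 19) + (33, 22): same x and y₁ ≡ -y₂, so the sum is O.
5G: O + (33, 22) = (33, 22) (identity).

(33, 22)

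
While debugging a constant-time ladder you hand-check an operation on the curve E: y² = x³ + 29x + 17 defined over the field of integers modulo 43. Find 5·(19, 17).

Write P = (19, 17).
Repeated addition: build up to 5P.
2P: tangent at (19, 17): λ = (3·19² + 29)/(2·17) ≡ 37/34. 34⁻¹ ≡ 19 (mod 43) since 34·19 = 646 ≡ 1, so λ ≡ 37·19 ≡ 15.
  x = λ² - 19 - 19 = 225 - 38 ≡ 15; y = λ·(19 - 15) - 17 ≡ 0. → (15, 0)
3P: (15, 0) + (19, 17). λ = (17 - 0)/(19 - 15) ≡ 17/4 mod 43. 4⁻¹ ≡ 11 (mod 43) since 4·11 = 44 ≡ 1, so λ ≡ 15.
  x = λ² - 15 - 19 = 225 - 34 ≡ 19; y = λ·(15 - 19) - 0 ≡ 26. → (19, 26)
4P: (19, 26) + (19, 17): same x and y₁ ≡ -y₂, so the sum is O.
5P: O + (19, 17) = (19, 17) (identity).

(19, 17)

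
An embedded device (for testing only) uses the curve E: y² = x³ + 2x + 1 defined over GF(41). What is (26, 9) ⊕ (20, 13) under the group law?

(0, 1)

(26, 9) + (20, 13). λ = (13 - 9)/(20 - 26) ≡ 4/35 mod 41. 35⁻¹ ≡ 34 (mod 41), so λ ≡ 13.
  x = λ² - 26 - 20 = 169 - 46 ≡ 0; y = λ·(26 - 0) - 9 ≡ 1. → (0, 1)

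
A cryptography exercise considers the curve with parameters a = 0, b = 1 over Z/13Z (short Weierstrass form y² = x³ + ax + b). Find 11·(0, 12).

(0, 1)

Write Q = (0, 12).
Double-and-add on 11 = (1011)₂. Start with Q = (0, 12) for the leading 1-bit.
double: tangent at (0, 12): λ = (3·0² + 0)/(2·12) ≡ 0/11. 11⁻¹ ≡ 6 (mod 13), so λ ≡ 0·6 ≡ 0.
  x = λ² - 0 - 0 = 0 - 0 ≡ 0; y = λ·(0 - 0) - 12 ≡ 1. → (0, 1)
double: tangent at (0, 1): λ = (3·0² + 0)/(2·1) ≡ 0/2. 2⁻¹ ≡ 7 (mod 13) since 2·7 = 14 ≡ 1, so λ ≡ 0·7 ≡ 0.
  x = λ² - 0 - 0 = 0 - 0 ≡ 0; y = λ·(0 - 0) - 1 ≡ 12. → (0, 12)
add Q: tangent at (0, 12): λ = (3·0² + 0)/(2·12) ≡ 0/11. 11⁻¹ ≡ 6 (mod 13) since 11·6 = 66 ≡ 1, so λ ≡ 0·6 ≡ 0.
  x = λ² - 0 - 0 = 0 - 0 ≡ 0; y = λ·(0 - 0) - 12 ≡ 1. → (0, 1)
double: tangent at (0, 1): λ = (3·0² + 0)/(2·1) ≡ 0/2. 2⁻¹ ≡ 7 (mod 13), so λ ≡ 0·7 ≡ 0.
  x = λ² - 0 - 0 = 0 - 0 ≡ 0; y = λ·(0 - 0) - 1 ≡ 12. → (0, 12)
add Q: tangent at (0, 12): λ = (3·0² + 0)/(2·12) ≡ 0/11. 11⁻¹ ≡ 6 (mod 13), so λ ≡ 0·6 ≡ 0.
  x = λ² - 0 - 0 = 0 - 0 ≡ 0; y = λ·(0 - 0) - 12 ≡ 1. → (0, 1)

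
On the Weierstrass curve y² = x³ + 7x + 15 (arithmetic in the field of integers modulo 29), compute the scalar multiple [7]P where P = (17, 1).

Repeated addition: build up to 7P.
2P: tangent at (17, 1): λ = (3·17² + 7)/(2·1) ≡ 4/2. 2⁻¹ ≡ 15 (mod 29) since 2·15 = 30 ≡ 1, so λ ≡ 4·15 ≡ 2.
  x = λ² - 17 - 17 = 4 - 34 ≡ 28; y = λ·(17 - 28) - 1 ≡ 6. → (28, 6)
3P: (28, 6) + (17, 1). λ = (1 - 6)/(17 - 28) ≡ 24/18 mod 29. 18⁻¹ ≡ 21 (mod 29), so λ ≡ 11.
  x = λ² - 28 - 17 = 121 - 45 ≡ 18; y = λ·(28 - 18) - 6 ≡ 17. → (18, 17)
4P: (18, 17) + (17, 1). λ = (1 - 17)/(17 - 18) ≡ 13/28 mod 29. 28⁻¹ ≡ 28 (mod 29), so λ ≡ 16.
  x = λ² - 18 - 17 = 256 - 35 ≡ 18; y = λ·(18 - 18) - 17 ≡ 12. → (18, 12)
5P: (18, 12) + (17, 1). λ = (1 - 12)/(17 - 18) ≡ 18/28 mod 29. 28⁻¹ ≡ 28 (mod 29) since 28·28 = 784 ≡ 1, so λ ≡ 11.
  x = λ² - 18 - 17 = 121 - 35 ≡ 28; y = λ·(18 - 28) - 12 ≡ 23. → (28, 23)
6P: (28, 23) + (17, 1). λ = (1 - 23)/(17 - 28) ≡ 7/18 mod 29. 18⁻¹ ≡ 21 (mod 29) since 18·21 = 378 ≡ 1, so λ ≡ 2.
  x = λ² - 28 - 17 = 4 - 45 ≡ 17; y = λ·(28 - 17) - 23 ≡ 28. → (17, 28)
7P: (17, 28) + (17, 1): same x and y₁ ≡ -y₂, so the sum is 𝒪.

O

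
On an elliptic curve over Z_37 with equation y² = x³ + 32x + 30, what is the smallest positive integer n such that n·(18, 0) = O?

2P: (18, 0) + (18, 0): same x and y₁ ≡ -y₂, so the sum is O.
2P = O, so the order is 2.

2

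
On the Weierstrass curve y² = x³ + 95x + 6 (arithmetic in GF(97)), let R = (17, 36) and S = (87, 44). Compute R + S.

(68, 33)

(17, 36) + (87, 44). λ = (44 - 36)/(87 - 17) ≡ 8/70 mod 97. 70⁻¹ ≡ 79 (mod 97), so λ ≡ 50.
  x = λ² - 17 - 87 = 2500 - 104 ≡ 68; y = λ·(17 - 68) - 36 ≡ 33. → (68, 33)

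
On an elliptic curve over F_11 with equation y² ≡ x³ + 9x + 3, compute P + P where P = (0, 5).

(4, 9)

tangent at (0, 5): λ = (3·0² + 9)/(2·5) ≡ 9/10. 10⁻¹ ≡ 10 (mod 11) since 10·10 = 100 ≡ 1, so λ ≡ 9·10 ≡ 2.
  x = λ² - 0 - 0 = 4 - 0 ≡ 4; y = λ·(0 - 4) - 5 ≡ 9. → (4, 9)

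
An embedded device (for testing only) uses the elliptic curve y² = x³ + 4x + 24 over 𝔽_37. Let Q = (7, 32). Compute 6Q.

Repeated addition: build up to 6Q.
2Q: tangent at (7, 32): λ = (3·7² + 4)/(2·32) ≡ 3/27. 27⁻¹ ≡ 11 (mod 37) since 27·11 = 297 ≡ 1, so λ ≡ 3·11 ≡ 33.
  x = λ² - 7 - 7 = 1089 - 14 ≡ 2; y = λ·(7 - 2) - 32 ≡ 22. → (2, 22)
3Q: (2, 22) + (7, 32). λ = (32 - 22)/(7 - 2) ≡ 10/5 mod 37. 5⁻¹ ≡ 15 (mod 37) since 5·15 = 75 ≡ 1, so λ ≡ 2.
  x = λ² - 2 - 7 = 4 - 9 ≡ 32; y = λ·(2 - 32) - 22 ≡ 29. → (32, 29)
4Q: (32, 29) + (7, 32). λ = (32 - 29)/(7 - 32) ≡ 3/12 mod 37. 12⁻¹ ≡ 34 (mod 37) since 12·34 = 408 ≡ 1, so λ ≡ 28.
  x = λ² - 32 - 7 = 784 - 39 ≡ 5; y = λ·(32 - 5) - 29 ≡ 24. → (5, 24)
5Q: (5, 24) + (7, 32). λ = (32 - 24)/(7 - 5) ≡ 8/2 mod 37. 2⁻¹ ≡ 19 (mod 37), so λ ≡ 4.
  x = λ² - 5 - 7 = 16 - 12 ≡ 4; y = λ·(5 - 4) - 24 ≡ 17. → (4, 17)
6Q: (4, 17) + (7, 32). λ = (32 - 17)/(7 - 4) ≡ 15/3 mod 37. 3⁻¹ ≡ 25 (mod 37) since 3·25 = 75 ≡ 1, so λ ≡ 5.
  x = λ² - 4 - 7 = 25 - 11 ≡ 14; y = λ·(4 - 14) - 17 ≡ 7. → (14, 7)

(14, 7)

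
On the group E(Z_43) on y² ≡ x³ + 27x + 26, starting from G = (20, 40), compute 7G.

Double-and-add on 7 = (111)₂. Start with G = (20, 40) for the leading 1-bit.
double: tangent at (20, 40): λ = (3·20² + 27)/(2·40) ≡ 23/37. 37⁻¹ ≡ 7 (mod 43), so λ ≡ 23·7 ≡ 32.
  x = λ² - 20 - 20 = 1024 - 40 ≡ 38; y = λ·(20 - 38) - 40 ≡ 29. → (38, 29)
add G: (38, 29) + (20, 40). λ = (40 - 29)/(20 - 38) ≡ 11/25 mod 43. 25⁻¹ ≡ 31 (mod 43), so λ ≡ 40.
  x = λ² - 38 - 20 = 1600 - 58 ≡ 37; y = λ·(38 - 37) - 29 ≡ 11. → (37, 11)
double: tangent at (37, 11): λ = (3·37² + 27)/(2·11) ≡ 6/22. 22⁻¹ ≡ 2 (mod 43), so λ ≡ 6·2 ≡ 12.
  x = λ² - 37 - 37 = 144 - 74 ≡ 27; y = λ·(37 - 27) - 11 ≡ 23. → (27, 23)
add G: (27, 23) + (20, 40). λ = (40 - 23)/(20 - 27) ≡ 17/36 mod 43. 36⁻¹ ≡ 6 (mod 43), so λ ≡ 16.
  x = λ² - 27 - 20 = 256 - 47 ≡ 37; y = λ·(27 - 37) - 23 ≡ 32. → (37, 32)

(37, 32)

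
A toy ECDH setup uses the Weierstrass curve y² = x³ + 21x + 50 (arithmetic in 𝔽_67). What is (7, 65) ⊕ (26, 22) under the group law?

(7, 65) + (26, 22). λ = (22 - 65)/(26 - 7) ≡ 24/19 mod 67. 19⁻¹ ≡ 60 (mod 67), so λ ≡ 33.
  x = λ² - 7 - 26 = 1089 - 33 ≡ 51; y = λ·(7 - 51) - 65 ≡ 24. → (51, 24)

(51, 24)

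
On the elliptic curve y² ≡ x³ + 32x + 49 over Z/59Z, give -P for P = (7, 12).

(7, 47)

-(7, 12) = (7, -12 mod 59) = (7, 47).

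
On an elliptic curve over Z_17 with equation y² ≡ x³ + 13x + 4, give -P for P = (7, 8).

(7, 9)

-(7, 8) = (7, -8 mod 17) = (7, 9).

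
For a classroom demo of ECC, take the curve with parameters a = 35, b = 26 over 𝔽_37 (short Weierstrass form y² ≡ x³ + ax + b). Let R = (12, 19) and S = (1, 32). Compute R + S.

(12, 19) + (1, 32). λ = (32 - 19)/(1 - 12) ≡ 13/26 mod 37. 26⁻¹ ≡ 10 (mod 37), so λ ≡ 19.
  x = λ² - 12 - 1 = 361 - 13 ≡ 15; y = λ·(12 - 15) - 19 ≡ 35. → (15, 35)

(15, 35)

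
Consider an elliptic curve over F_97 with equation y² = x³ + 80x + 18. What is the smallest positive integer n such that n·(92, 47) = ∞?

2P: tangent at (92, 47): λ = (3·92² + 80)/(2·47) ≡ 58/94. 94⁻¹ ≡ 32 (mod 97), so λ ≡ 58·32 ≡ 13.
  x = λ² - 92 - 92 = 169 - 184 ≡ 82; y = λ·(92 - 82) - 47 ≡ 83. → (82, 83)
3P: (82, 83) + (92, 47). λ = (47 - 83)/(92 - 82) ≡ 61/10 mod 97. 10⁻¹ ≡ 68 (mod 97) since 10·68 = 680 ≡ 1, so λ ≡ 74.
  x = λ² - 82 - 92 = 5476 - 174 ≡ 64; y = λ·(82 - 64) - 83 ≡ 85. → (64, 85)
4P: (64, 85) + (92, 47). λ = (47 - 85)/(92 - 64) ≡ 59/28 mod 97. 28⁻¹ ≡ 52 (mod 97) since 28·52 = 1456 ≡ 1, so λ ≡ 61.
  x = λ² - 64 - 92 = 3721 - 156 ≡ 73; y = λ·(64 - 73) - 85 ≡ 45. → (73, 45)
5P: (73, 45) + (92, 47). λ = (47 - 45)/(92 - 73) ≡ 2/19 mod 97. 19⁻¹ ≡ 46 (mod 97), so λ ≡ 92.
  x = λ² - 73 - 92 = 8464 - 165 ≡ 54; y = λ·(73 - 54) - 45 ≡ 54. → (54, 54)
6P: (54, 54) + (92, 47). λ = (47 - 54)/(92 - 54) ≡ 90/38 mod 97. 38⁻¹ ≡ 23 (mod 97) since 38·23 = 874 ≡ 1, so λ ≡ 33.
  x = λ² - 54 - 92 = 1089 - 146 ≡ 70; y = λ·(54 - 70) - 54 ≡ 0. → (70, 0)
7P: (70, 0) + (92, 47). λ = (47 - 0)/(92 - 70) ≡ 47/22 mod 97. 22⁻¹ ≡ 75 (mod 97), so λ ≡ 33.
  x = λ² - 70 - 92 = 1089 - 162 ≡ 54; y = λ·(70 - 54) - 0 ≡ 43. → (54, 43)
8P: (54, 43) + (92, 47). λ = (47 - 43)/(92 - 54) ≡ 4/38 mod 97. 38⁻¹ ≡ 23 (mod 97), so λ ≡ 92.
  x = λ² - 54 - 92 = 8464 - 146 ≡ 73; y = λ·(54 - 73) - 43 ≡ 52. → (73, 52)
9P: (73, 52) + (92, 47). λ = (47 - 52)/(92 - 73) ≡ 92/19 mod 97. 19⁻¹ ≡ 46 (mod 97), so λ ≡ 61.
  x = λ² - 73 - 92 = 3721 - 165 ≡ 64; y = λ·(73 - 64) - 52 ≡ 12. → (64, 12)
10P: (64, 12) + (92, 47). λ = (47 - 12)/(92 - 64) ≡ 35/28 mod 97. 28⁻¹ ≡ 52 (mod 97), so λ ≡ 74.
  x = λ² - 64 - 92 = 5476 - 156 ≡ 82; y = λ·(64 - 82) - 12 ≡ 14. → (82, 14)
11P: (82, 14) + (92, 47). λ = (47 - 14)/(92 - 82) ≡ 33/10 mod 97. 10⁻¹ ≡ 68 (mod 97), so λ ≡ 13.
  x = λ² - 82 - 92 = 169 - 174 ≡ 92; y = λ·(82 - 92) - 14 ≡ 50. → (92, 50)
12P: (92, 50) + (92, 47): same x and y₁ ≡ -y₂, so the sum is ∞.
12P = ∞, so the order is 12.

12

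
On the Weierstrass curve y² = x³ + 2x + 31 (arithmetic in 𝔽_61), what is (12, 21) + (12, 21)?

(15, 9)

tangent at (12, 21): λ = (3·12² + 2)/(2·21) ≡ 7/42. 42⁻¹ ≡ 16 (mod 61), so λ ≡ 7·16 ≡ 51.
  x = λ² - 12 - 12 = 2601 - 24 ≡ 15; y = λ·(12 - 15) - 21 ≡ 9. → (15, 9)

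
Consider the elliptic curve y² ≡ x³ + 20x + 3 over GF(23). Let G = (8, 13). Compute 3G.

Repeated addition: build up to 3G.
2G: tangent at (8, 13): λ = (3·8² + 20)/(2·13) ≡ 5/3. 3⁻¹ ≡ 8 (mod 23) since 3·8 = 24 ≡ 1, so λ ≡ 5·8 ≡ 17.
  x = λ² - 8 - 8 = 289 - 16 ≡ 20; y = λ·(8 - 20) - 13 ≡ 13. → (20, 13)
3G: (20, 13) + (8, 13). λ = (13 - 13)/(8 - 20) ≡ 0/11 mod 23. 11⁻¹ ≡ 21 (mod 23) since 11·21 = 231 ≡ 1, so λ ≡ 0.
  x = λ² - 20 - 8 = 0 - 28 ≡ 18; y = λ·(20 - 18) - 13 ≡ 10. → (18, 10)

(18, 10)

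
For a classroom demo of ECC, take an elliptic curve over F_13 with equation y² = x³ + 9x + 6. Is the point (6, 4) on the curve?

y² = 4² ≡ 3; x³ + 9x + 6 = 276 ≡ 3 (mod 13). 3 = 3.

yes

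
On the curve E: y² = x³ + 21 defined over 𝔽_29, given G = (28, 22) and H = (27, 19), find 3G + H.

(28, 7)

First 3G:
Repeated addition: build up to 3G.
2G: tangent at (28, 22): λ = (3·28² + 0)/(2·22) ≡ 3/15. 15⁻¹ ≡ 2 (mod 29) since 15·2 = 30 ≡ 1, so λ ≡ 3·2 ≡ 6.
  x = λ² - 28 - 28 = 36 - 56 ≡ 9; y = λ·(28 - 9) - 22 ≡ 5. → (9, 5)
3G: (9, 5) + (28, 22). λ = (22 - 5)/(28 - 9) ≡ 17/19 mod 29. 19⁻¹ ≡ 26 (mod 29) since 19·26 = 494 ≡ 1, so λ ≡ 7.
  x = λ² - 9 - 28 = 49 - 37 ≡ 12; y = λ·(9 - 12) - 5 ≡ 3. → (12, 3)
3G = (12, 3).
Finally 3G + H:
(12, 3) + (27, 19). λ = (19 - 3)/(27 - 12) ≡ 16/15 mod 29. 15⁻¹ ≡ 2 (mod 29) since 15·2 = 30 ≡ 1, so λ ≡ 3.
  x = λ² - 12 - 27 = 9 - 39 ≡ 28; y = λ·(12 - 28) - 3 ≡ 7. → (28, 7)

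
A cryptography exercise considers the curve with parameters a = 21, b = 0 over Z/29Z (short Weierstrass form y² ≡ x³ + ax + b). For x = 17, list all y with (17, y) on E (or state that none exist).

none

x³ + 21x + 0 = 5270 ≡ 21 (mod 29).
21 is a non-residue mod 29; no y exists.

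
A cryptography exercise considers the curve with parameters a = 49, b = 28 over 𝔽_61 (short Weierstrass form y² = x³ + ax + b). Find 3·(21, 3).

(60, 51)

Write Q = (21, 3).
Repeated addition: build up to 3Q.
2Q: tangent at (21, 3): λ = (3·21² + 49)/(2·3) ≡ 30/6. 6⁻¹ ≡ 51 (mod 61) since 6·51 = 306 ≡ 1, so λ ≡ 30·51 ≡ 5.
  x = λ² - 21 - 21 = 25 - 42 ≡ 44; y = λ·(21 - 44) - 3 ≡ 4. → (44, 4)
3Q: (44, 4) + (21, 3). λ = (3 - 4)/(21 - 44) ≡ 60/38 mod 61. 38⁻¹ ≡ 53 (mod 61) since 38·53 = 2014 ≡ 1, so λ ≡ 8.
  x = λ² - 44 - 21 = 64 - 65 ≡ 60; y = λ·(44 - 60) - 4 ≡ 51. → (60, 51)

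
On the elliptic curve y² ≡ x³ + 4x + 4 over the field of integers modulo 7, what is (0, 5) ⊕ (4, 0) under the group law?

(5, 3)

(0, 5) + (4, 0). λ = (0 - 5)/(4 - 0) ≡ 2/4 mod 7. 4⁻¹ ≡ 2 (mod 7), so λ ≡ 4.
  x = λ² - 0 - 4 = 16 - 4 ≡ 5; y = λ·(0 - 5) - 5 ≡ 3. → (5, 3)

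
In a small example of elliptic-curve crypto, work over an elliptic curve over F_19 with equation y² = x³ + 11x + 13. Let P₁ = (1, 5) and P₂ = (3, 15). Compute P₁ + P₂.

(1, 5) + (3, 15). λ = (15 - 5)/(3 - 1) ≡ 10/2 mod 19. 2⁻¹ ≡ 10 (mod 19), so λ ≡ 5.
  x = λ² - 1 - 3 = 25 - 4 ≡ 2; y = λ·(1 - 2) - 5 ≡ 9. → (2, 9)

(2, 9)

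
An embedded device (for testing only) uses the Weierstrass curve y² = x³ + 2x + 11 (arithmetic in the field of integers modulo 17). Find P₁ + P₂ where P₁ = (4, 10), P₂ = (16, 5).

(4, 10) + (16, 5). λ = (5 - 10)/(16 - 4) ≡ 12/12 mod 17. 12⁻¹ ≡ 10 (mod 17) since 12·10 = 120 ≡ 1, so λ ≡ 1.
  x = λ² - 4 - 16 = 1 - 20 ≡ 15; y = λ·(4 - 15) - 10 ≡ 13. → (15, 13)

(15, 13)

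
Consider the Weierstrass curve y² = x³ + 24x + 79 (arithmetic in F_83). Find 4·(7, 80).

(81, 43)

Write Q = (7, 80).
Repeated addition: build up to 4Q.
2Q: tangent at (7, 80): λ = (3·7² + 24)/(2·80) ≡ 5/77. 77⁻¹ ≡ 69 (mod 83) since 77·69 = 5313 ≡ 1, so λ ≡ 5·69 ≡ 13.
  x = λ² - 7 - 7 = 169 - 14 ≡ 72; y = λ·(7 - 72) - 80 ≡ 71. → (72, 71)
3Q: (72, 71) + (7, 80). λ = (80 - 71)/(7 - 72) ≡ 9/18 mod 83. 18⁻¹ ≡ 60 (mod 83) since 18·60 = 1080 ≡ 1, so λ ≡ 42.
  x = λ² - 72 - 7 = 1764 - 79 ≡ 25; y = λ·(72 - 25) - 71 ≡ 77. → (25, 77)
4Q: (25, 77) + (7, 80). λ = (80 - 77)/(7 - 25) ≡ 3/65 mod 83. 65⁻¹ ≡ 23 (mod 83), so λ ≡ 69.
  x = λ² - 25 - 7 = 4761 - 32 ≡ 81; y = λ·(25 - 81) - 77 ≡ 43. → (81, 43)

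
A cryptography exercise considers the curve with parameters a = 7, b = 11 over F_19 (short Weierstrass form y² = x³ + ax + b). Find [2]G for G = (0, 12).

tangent at (0, 12): λ = (3·0² + 7)/(2·12) ≡ 7/5. 5⁻¹ ≡ 4 (mod 19), so λ ≡ 7·4 ≡ 9.
  x = λ² - 0 - 0 = 81 - 0 ≡ 5; y = λ·(0 - 5) - 12 ≡ 0. → (5, 0)

(5, 0)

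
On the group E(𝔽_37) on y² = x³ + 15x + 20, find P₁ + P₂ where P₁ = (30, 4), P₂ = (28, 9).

(13, 9)

(30, 4) + (28, 9). λ = (9 - 4)/(28 - 30) ≡ 5/35 mod 37. 35⁻¹ ≡ 18 (mod 37) since 35·18 = 630 ≡ 1, so λ ≡ 16.
  x = λ² - 30 - 28 = 256 - 58 ≡ 13; y = λ·(30 - 13) - 4 ≡ 9. → (13, 9)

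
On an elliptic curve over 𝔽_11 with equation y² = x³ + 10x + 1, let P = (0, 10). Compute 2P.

(3, 5)

tangent at (0, 10): λ = (3·0² + 10)/(2·10) ≡ 10/9. 9⁻¹ ≡ 5 (mod 11) since 9·5 = 45 ≡ 1, so λ ≡ 10·5 ≡ 6.
  x = λ² - 0 - 0 = 36 - 0 ≡ 3; y = λ·(0 - 3) - 10 ≡ 5. → (3, 5)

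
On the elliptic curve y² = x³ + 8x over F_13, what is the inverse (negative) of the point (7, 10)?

-(7, 10) = (7, -10 mod 13) = (7, 3).

(7, 3)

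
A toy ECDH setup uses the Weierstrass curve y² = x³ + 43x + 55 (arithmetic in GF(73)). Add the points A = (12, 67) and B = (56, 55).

(28, 17)

(12, 67) + (56, 55). λ = (55 - 67)/(56 - 12) ≡ 61/44 mod 73. 44⁻¹ ≡ 5 (mod 73), so λ ≡ 13.
  x = λ² - 12 - 56 = 169 - 68 ≡ 28; y = λ·(12 - 28) - 67 ≡ 17. → (28, 17)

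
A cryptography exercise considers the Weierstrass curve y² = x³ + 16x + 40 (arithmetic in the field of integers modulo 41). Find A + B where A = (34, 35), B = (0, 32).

(3, 22)

(34, 35) + (0, 32). λ = (32 - 35)/(0 - 34) ≡ 38/7 mod 41. 7⁻¹ ≡ 6 (mod 41), so λ ≡ 23.
  x = λ² - 34 - 0 = 529 - 34 ≡ 3; y = λ·(34 - 3) - 35 ≡ 22. → (3, 22)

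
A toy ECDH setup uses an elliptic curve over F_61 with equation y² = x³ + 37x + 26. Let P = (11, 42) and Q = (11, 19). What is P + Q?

O

The two points share x = 11 and their y-coordinates satisfy 42 + 19 ≡ 0 (mod 61), so they are inverses. Their sum is 𝒪.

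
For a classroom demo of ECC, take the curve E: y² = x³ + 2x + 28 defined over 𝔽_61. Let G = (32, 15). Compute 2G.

tangent at (32, 15): λ = (3·32² + 2)/(2·15) ≡ 24/30. 30⁻¹ ≡ 59 (mod 61), so λ ≡ 24·59 ≡ 13.
  x = λ² - 32 - 32 = 169 - 64 ≡ 44; y = λ·(32 - 44) - 15 ≡ 12. → (44, 12)

(44, 12)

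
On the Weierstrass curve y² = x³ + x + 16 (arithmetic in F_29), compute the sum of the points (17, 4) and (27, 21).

(17, 4) + (27, 21). λ = (21 - 4)/(27 - 17) ≡ 17/10 mod 29. 10⁻¹ ≡ 3 (mod 29), so λ ≡ 22.
  x = λ² - 17 - 27 = 484 - 44 ≡ 5; y = λ·(17 - 5) - 4 ≡ 28. → (5, 28)

(5, 28)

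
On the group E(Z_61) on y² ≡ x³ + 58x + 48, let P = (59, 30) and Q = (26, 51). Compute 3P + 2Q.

First 3P:
Repeated addition: build up to 3P.
2P: tangent at (59, 30): λ = (3·59² + 58)/(2·30) ≡ 9/60. 60⁻¹ ≡ 60 (mod 61), so λ ≡ 9·60 ≡ 52.
  x = λ² - 59 - 59 = 2704 - 118 ≡ 24; y = λ·(59 - 24) - 30 ≡ 21. → (24, 21)
3P: (24, 21) + (59, 30). λ = (30 - 21)/(59 - 24) ≡ 9/35 mod 61. 35⁻¹ ≡ 7 (mod 61) since 35·7 = 245 ≡ 1, so λ ≡ 2.
  x = λ² - 24 - 59 = 4 - 83 ≡ 43; y = λ·(24 - 43) - 21 ≡ 2. → (43, 2)
3P = (43, 2).
Next 2Q:
Repeated addition: build up to 2Q.
2Q: tangent at (26, 51): λ = (3·26² + 58)/(2·51) ≡ 12/41. 41⁻¹ ≡ 3 (mod 61), so λ ≡ 12·3 ≡ 36.
  x = λ² - 26 - 26 = 1296 - 52 ≡ 24; y = λ·(26 - 24) - 51 ≡ 21. → (24, 21)
2Q = (24, 21).
Finally 3P + 2Q:
(43, 2) + (24, 21). λ = (21 - 2)/(24 - 43) ≡ 19/42 mod 61. 42⁻¹ ≡ 16 (mod 61), so λ ≡ 60.
  x = λ² - 43 - 24 = 3600 - 67 ≡ 56; y = λ·(43 - 56) - 2 ≡ 11. → (56, 11)

(56, 11)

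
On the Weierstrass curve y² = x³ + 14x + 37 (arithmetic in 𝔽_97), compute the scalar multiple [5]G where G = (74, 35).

(52, 74)

Repeated addition: build up to 5G.
2G: tangent at (74, 35): λ = (3·74² + 14)/(2·35) ≡ 49/70. 70⁻¹ ≡ 79 (mod 97), so λ ≡ 49·79 ≡ 88.
  x = λ² - 74 - 74 = 7744 - 148 ≡ 30; y = λ·(74 - 30) - 35 ≡ 54. → (30, 54)
3G: (30, 54) + (74, 35). λ = (35 - 54)/(74 - 30) ≡ 78/44 mod 97. 44⁻¹ ≡ 86 (mod 97) since 44·86 = 3784 ≡ 1, so λ ≡ 15.
  x = λ² - 30 - 74 = 225 - 104 ≡ 24; y = λ·(30 - 24) - 54 ≡ 36. → (24, 36)
4G: (24, 36) + (74, 35). λ = (35 - 36)/(74 - 24) ≡ 96/50 mod 97. 50⁻¹ ≡ 33 (mod 97), so λ ≡ 64.
  x = λ² - 24 - 74 = 4096 - 98 ≡ 21; y = λ·(24 - 21) - 36 ≡ 59. → (21, 59)
5G: (21, 59) + (74, 35). λ = (35 - 59)/(74 - 21) ≡ 73/53 mod 97. 53⁻¹ ≡ 11 (mod 97), so λ ≡ 27.
  x = λ² - 21 - 74 = 729 - 95 ≡ 52; y = λ·(21 - 52) - 59 ≡ 74. → (52, 74)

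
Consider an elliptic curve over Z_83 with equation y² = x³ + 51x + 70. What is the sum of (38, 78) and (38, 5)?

The two points share x = 38 and their y-coordinates satisfy 78 + 5 ≡ 0 (mod 83), so they are inverses. Their sum is O.

O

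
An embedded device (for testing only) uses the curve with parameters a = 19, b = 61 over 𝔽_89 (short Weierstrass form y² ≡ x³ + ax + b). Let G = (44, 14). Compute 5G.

(53, 43)

Repeated addition: build up to 5G.
2G: tangent at (44, 14): λ = (3·44² + 19)/(2·14) ≡ 42/28. 28⁻¹ ≡ 35 (mod 89), so λ ≡ 42·35 ≡ 46.
  x = λ² - 44 - 44 = 2116 - 88 ≡ 70; y = λ·(44 - 70) - 14 ≡ 36. → (70, 36)
3G: (70, 36) + (44, 14). λ = (14 - 36)/(44 - 70) ≡ 67/63 mod 89. 63⁻¹ ≡ 65 (mod 89) since 63·65 = 4095 ≡ 1, so λ ≡ 83.
  x = λ² - 70 - 44 = 6889 - 114 ≡ 11; y = λ·(70 - 11) - 36 ≡ 55. → (11, 55)
4G: (11, 55) + (44, 14). λ = (14 - 55)/(44 - 11) ≡ 48/33 mod 89. 33⁻¹ ≡ 27 (mod 89), so λ ≡ 50.
  x = λ² - 11 - 44 = 2500 - 55 ≡ 42; y = λ·(11 - 42) - 55 ≡ 86. → (42, 86)
5G: (42, 86) + (44, 14). λ = (14 - 86)/(44 - 42) ≡ 17/2 mod 89. 2⁻¹ ≡ 45 (mod 89), so λ ≡ 53.
  x = λ² - 42 - 44 = 2809 - 86 ≡ 53; y = λ·(42 - 53) - 86 ≡ 43. → (53, 43)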